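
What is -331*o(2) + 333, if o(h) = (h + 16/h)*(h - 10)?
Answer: 26813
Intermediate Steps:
o(h) = (-10 + h)*(h + 16/h) (o(h) = (h + 16/h)*(-10 + h) = (-10 + h)*(h + 16/h))
-331*o(2) + 333 = -331*(16 + 2² - 160/2 - 10*2) + 333 = -331*(16 + 4 - 160*½ - 20) + 333 = -331*(16 + 4 - 80 - 20) + 333 = -331*(-80) + 333 = 26480 + 333 = 26813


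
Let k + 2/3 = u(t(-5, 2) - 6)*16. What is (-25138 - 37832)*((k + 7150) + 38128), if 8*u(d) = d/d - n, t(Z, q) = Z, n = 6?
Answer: -2850483980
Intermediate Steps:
u(d) = -5/8 (u(d) = (d/d - 1*6)/8 = (1 - 6)/8 = (⅛)*(-5) = -5/8)
k = -32/3 (k = -⅔ - 5/8*16 = -⅔ - 10 = -32/3 ≈ -10.667)
(-25138 - 37832)*((k + 7150) + 38128) = (-25138 - 37832)*((-32/3 + 7150) + 38128) = -62970*(21418/3 + 38128) = -62970*135802/3 = -2850483980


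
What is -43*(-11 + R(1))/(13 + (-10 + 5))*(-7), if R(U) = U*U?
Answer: -1505/4 ≈ -376.25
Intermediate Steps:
R(U) = U²
-43*(-11 + R(1))/(13 + (-10 + 5))*(-7) = -43*(-11 + 1²)/(13 + (-10 + 5))*(-7) = -43*(-11 + 1)/(13 - 5)*(-7) = -(-430)/8*(-7) = -43*(-5/4)*(-7) = (215/4)*(-7) = -1505/4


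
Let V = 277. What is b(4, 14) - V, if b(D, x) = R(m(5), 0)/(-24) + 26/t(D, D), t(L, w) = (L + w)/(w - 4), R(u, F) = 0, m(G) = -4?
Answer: -277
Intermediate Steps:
t(L, w) = (L + w)/(-4 + w)
b(D, x) = 13*(-4 + D)/D (b(D, x) = 0/(-24) + 26/(((D + D)/(-4 + D))) = 0*(-1/24) + 26/(((2*D)/(-4 + D))) = 0 + 26/((2*D/(-4 + D))) = 0 + 26*((-4 + D)/(2*D)) = 0 + 13*(-4 + D)/D = 13*(-4 + D)/D)
b(4, 14) - V = (13 - 52/4) - 1*277 = (13 - 52*¼) - 277 = (13 - 13) - 277 = 0 - 277 = -277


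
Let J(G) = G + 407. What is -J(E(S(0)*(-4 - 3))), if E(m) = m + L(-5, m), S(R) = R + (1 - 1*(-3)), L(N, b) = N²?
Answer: -404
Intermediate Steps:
S(R) = 4 + R (S(R) = R + (1 + 3) = R + 4 = 4 + R)
E(m) = 25 + m (E(m) = m + (-5)² = m + 25 = 25 + m)
J(G) = 407 + G
-J(E(S(0)*(-4 - 3))) = -(407 + (25 + (4 + 0)*(-4 - 3))) = -(407 + (25 + 4*(-7))) = -(407 + (25 - 28)) = -(407 - 3) = -1*404 = -404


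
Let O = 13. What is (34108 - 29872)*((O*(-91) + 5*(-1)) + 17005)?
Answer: 67000812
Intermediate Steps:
(34108 - 29872)*((O*(-91) + 5*(-1)) + 17005) = (34108 - 29872)*((13*(-91) + 5*(-1)) + 17005) = 4236*((-1183 - 5) + 17005) = 4236*(-1188 + 17005) = 4236*15817 = 67000812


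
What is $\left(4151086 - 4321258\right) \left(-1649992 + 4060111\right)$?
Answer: $-410134770468$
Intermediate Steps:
$\left(4151086 - 4321258\right) \left(-1649992 + 4060111\right) = \left(-170172\right) 2410119 = -410134770468$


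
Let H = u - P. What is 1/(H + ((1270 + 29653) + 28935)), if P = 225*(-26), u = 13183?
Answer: 1/78891 ≈ 1.2676e-5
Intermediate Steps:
P = -5850
H = 19033 (H = 13183 - 1*(-5850) = 13183 + 5850 = 19033)
1/(H + ((1270 + 29653) + 28935)) = 1/(19033 + ((1270 + 29653) + 28935)) = 1/(19033 + (30923 + 28935)) = 1/(19033 + 59858) = 1/78891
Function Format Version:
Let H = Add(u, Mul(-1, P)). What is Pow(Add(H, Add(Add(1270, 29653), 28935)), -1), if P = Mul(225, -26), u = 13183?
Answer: Rational(1, 78891) ≈ 1.2676e-5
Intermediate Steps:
P = -5850
H = 19033 (H = Add(13183, Mul(-1, -5850)) = Add(13183, 5850) = 19033)
Pow(Add(H, Add(Add(1270, 29653), 28935)), -1) = Pow(Add(19033, Add(Add(1270, 29653), 28935)), -1) = Pow(Add(19033, Add(30923, 28935)), -1) = Pow(Add(19033, 59858), -1) = Pow(78891, -1) = Rational(1, 78891)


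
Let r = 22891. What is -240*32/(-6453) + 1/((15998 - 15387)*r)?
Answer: 35805188711/30084748551 ≈ 1.1901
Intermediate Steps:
-240*32/(-6453) + 1/((15998 - 15387)*r) = -240*32/(-6453) + 1/((15998 - 15387)*22891) = -7680*(-1/6453) + (1/22891)/611 = 2560/2151 + (1/611)*(1/22891) = 2560/2151 + 1/13986401 = 35805188711/30084748551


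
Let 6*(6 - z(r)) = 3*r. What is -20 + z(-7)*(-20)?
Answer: -210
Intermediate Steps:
z(r) = 6 - r/2
-20 + z(-7)*(-20) = -20 + (6 - ½*(-7))*(-20) = -20 + (6 + 7/2)*(-20) = -20 + (19/2)*(-20) = -20 - 190 = -210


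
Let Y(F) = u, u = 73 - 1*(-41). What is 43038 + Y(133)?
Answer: 43152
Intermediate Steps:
u = 114 (u = 73 + 41 = 114)
Y(F) = 114
43038 + Y(133) = 43038 + 114 = 43152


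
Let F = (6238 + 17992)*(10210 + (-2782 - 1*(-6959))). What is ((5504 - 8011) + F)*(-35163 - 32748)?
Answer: -23673401293233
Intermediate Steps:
F = 348597010 (F = 24230*(10210 + (-2782 + 6959)) = 24230*(10210 + 4177) = 24230*14387 = 348597010)
((5504 - 8011) + F)*(-35163 - 32748) = ((5504 - 8011) + 348597010)*(-35163 - 32748) = (-2507 + 348597010)*(-67911) = 348594503*(-67911) = -23673401293233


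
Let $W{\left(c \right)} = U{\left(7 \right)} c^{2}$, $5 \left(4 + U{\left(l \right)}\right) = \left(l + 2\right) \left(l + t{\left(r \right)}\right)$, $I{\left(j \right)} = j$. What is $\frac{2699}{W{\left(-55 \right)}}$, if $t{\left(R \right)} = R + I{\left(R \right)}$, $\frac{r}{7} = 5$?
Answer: $\frac{2699}{407165} \approx 0.0066288$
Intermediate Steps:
$r = 35$ ($r = 7 \cdot 5 = 35$)
$t{\left(R \right)} = 2 R$ ($t{\left(R \right)} = R + R = 2 R$)
$U{\left(l \right)} = -4 + \frac{\left(2 + l\right) \left(70 + l\right)}{5}$ ($U{\left(l \right)} = -4 + \frac{\left(l + 2\right) \left(l + 2 \cdot 35\right)}{5} = -4 + \frac{\left(2 + l\right) \left(l + 70\right)}{5} = -4 + \frac{\left(2 + l\right) \left(70 + l\right)}{5}$)
$W{\left(c \right)} = \frac{673 c^{2}}{5}$ ($W{\left(c \right)} = \left(24 + \frac{7^{2}}{5} + \frac{72}{5} \cdot 7\right) c^{2} = \left(24 + \frac{1}{5} \cdot 49 + \frac{504}{5}\right) c^{2} = \left(24 + \frac{49}{5} + \frac{504}{5}\right) c^{2} = \frac{673 c^{2}}{5}$)
$\frac{2699}{W{\left(-55 \right)}} = \frac{2699}{\frac{673}{5} \left(-55\right)^{2}} = \frac{2699}{\frac{673}{5} \cdot 3025} = \frac{2699}{407165}$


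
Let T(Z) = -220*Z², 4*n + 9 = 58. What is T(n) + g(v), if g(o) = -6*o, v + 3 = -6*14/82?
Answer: -5410295/164 ≈ -32990.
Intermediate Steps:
n = 49/4 (n = -9/4 + (¼)*58 = -9/4 + 29/2 = 49/4 ≈ 12.250)
v = -165/41 (v = -3 - 6*14/82 = -3 - 84*1/82 = -3 - 42/41 = -165/41 ≈ -4.0244)
T(n) + g(v) = -220*(49/4)² - 6*(-165/41) = -220*2401/16 + 990/41 = -132055/4 + 990/41 = -5410295/164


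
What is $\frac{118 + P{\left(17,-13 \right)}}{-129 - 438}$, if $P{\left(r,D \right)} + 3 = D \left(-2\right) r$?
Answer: $- \frac{557}{567} \approx -0.98236$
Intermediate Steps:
$P{\left(r,D \right)} = -3 - 2 D r$ ($P{\left(r,D \right)} = -3 + D \left(-2\right) r = -3 + - 2 D r = -3 - 2 D r$)
$\frac{118 + P{\left(17,-13 \right)}}{-129 - 438} = \frac{118 - \left(3 - 442\right)}{-129 - 438} = \frac{118 + \left(-3 + 442\right)}{-567} = \left(118 + 439\right) \left(- \frac{1}{567}\right) = 557 \left(- \frac{1}{567}\right) = - \frac{557}{567}$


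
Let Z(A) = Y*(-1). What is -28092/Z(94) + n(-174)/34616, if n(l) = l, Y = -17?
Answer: -486217815/294236 ≈ -1652.5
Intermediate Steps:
Z(A) = 17 (Z(A) = -17*(-1) = 17)
-28092/Z(94) + n(-174)/34616 = -28092/17 - 174/34616 = -28092*1/17 - 174*1/34616 = -28092/17 - 87/17308 = -486217815/294236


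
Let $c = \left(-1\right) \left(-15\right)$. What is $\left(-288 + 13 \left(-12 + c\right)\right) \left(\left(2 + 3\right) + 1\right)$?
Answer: $-1494$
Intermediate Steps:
$c = 15$
$\left(-288 + 13 \left(-12 + c\right)\right) \left(\left(2 + 3\right) + 1\right) = \left(-288 + 13 \left(-12 + 15\right)\right) \left(\left(2 + 3\right) + 1\right) = \left(-288 + 13 \cdot 3\right) \left(5 + 1\right) = \left(-288 + 39\right) 6 = \left(-249\right) 6 = -1494$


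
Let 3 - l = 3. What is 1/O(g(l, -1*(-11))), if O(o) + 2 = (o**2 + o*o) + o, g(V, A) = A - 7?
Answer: 1/34 ≈ 0.029412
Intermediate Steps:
l = 0 (l = 3 - 1*3 = 3 - 3 = 0)
g(V, A) = -7 + A
O(o) = -2 + o + 2*o**2 (O(o) = -2 + ((o**2 + o*o) + o) = -2 + ((o**2 + o**2) + o) = -2 + (2*o**2 + o) = -2 + (o + 2*o**2) = -2 + o + 2*o**2)
1/O(g(l, -1*(-11))) = 1/(-2 + (-7 - 1*(-11)) + 2*(-7 - 1*(-11))**2) = 1/(-2 + (-7 + 11) + 2*(-7 + 11)**2) = 1/(-2 + 4 + 2*4**2) = 1/(-2 + 4 + 2*16) = 1/(-2 + 4 + 32) = 1/34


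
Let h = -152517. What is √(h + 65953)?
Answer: 2*I*√21641 ≈ 294.22*I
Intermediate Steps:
√(h + 65953) = √(-152517 + 65953) = √(-86564) = 2*I*√21641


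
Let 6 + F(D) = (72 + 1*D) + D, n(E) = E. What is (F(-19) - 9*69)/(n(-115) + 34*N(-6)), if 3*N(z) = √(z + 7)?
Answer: 1779/311 ≈ 5.7203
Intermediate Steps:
F(D) = 66 + 2*D (F(D) = -6 + ((72 + 1*D) + D) = -6 + ((72 + D) + D) = -6 + (72 + 2*D) = 66 + 2*D)
N(z) = √(7 + z)/3 (N(z) = √(z + 7)/3 = √(7 + z)/3)
(F(-19) - 9*69)/(n(-115) + 34*N(-6)) = ((66 + 2*(-19)) - 9*69)/(-115 + 34*(√(7 - 6)/3)) = ((66 - 38) - 621)/(-115 + 34*(√1/3)) = (28 - 621)/(-115 + 34*((⅓)*1)) = -593/(-115 + 34*(⅓)) = -593/(-115 + 34/3) = -593/(-311/3) = -593*(-3/311) = 1779/311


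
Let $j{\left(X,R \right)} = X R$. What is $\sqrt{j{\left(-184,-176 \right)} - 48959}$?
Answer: $5 i \sqrt{663} \approx 128.74 i$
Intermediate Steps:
$j{\left(X,R \right)} = R X$
$\sqrt{j{\left(-184,-176 \right)} - 48959} = \sqrt{\left(-176\right) \left(-184\right) - 48959} = \sqrt{32384 - 48959} = \sqrt{-16575} = 5 i \sqrt{663}$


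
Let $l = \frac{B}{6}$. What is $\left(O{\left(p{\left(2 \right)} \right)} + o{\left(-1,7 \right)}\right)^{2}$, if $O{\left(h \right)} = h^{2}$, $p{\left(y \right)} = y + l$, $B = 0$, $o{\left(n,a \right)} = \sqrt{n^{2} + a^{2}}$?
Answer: $66 + 40 \sqrt{2} \approx 122.57$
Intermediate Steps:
$o{\left(n,a \right)} = \sqrt{a^{2} + n^{2}}$
$l = 0$ ($l = \frac{0}{6} = 0 \cdot \frac{1}{6} = 0$)
$p{\left(y \right)} = y$ ($p{\left(y \right)} = y + 0 = y$)
$\left(O{\left(p{\left(2 \right)} \right)} + o{\left(-1,7 \right)}\right)^{2} = \left(2^{2} + \sqrt{7^{2} + \left(-1\right)^{2}}\right)^{2} = \left(4 + \sqrt{49 + 1}\right)^{2} = \left(4 + \sqrt{50}\right)^{2} = \left(4 + 5 \sqrt{2}\right)^{2}$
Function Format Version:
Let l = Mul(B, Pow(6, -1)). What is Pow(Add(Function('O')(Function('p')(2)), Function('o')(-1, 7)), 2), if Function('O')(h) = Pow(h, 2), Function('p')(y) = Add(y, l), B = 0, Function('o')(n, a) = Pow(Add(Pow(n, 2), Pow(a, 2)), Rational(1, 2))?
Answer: Add(66, Mul(40, Pow(2, Rational(1, 2)))) ≈ 122.57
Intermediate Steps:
Function('o')(n, a) = Pow(Add(Pow(a, 2), Pow(n, 2)), Rational(1, 2))
l = 0 (l = Mul(0, Pow(6, -1)) = Mul(0, Rational(1, 6)) = 0)
Function('p')(y) = y (Function('p')(y) = Add(y, 0) = y)
Pow(Add(Function('O')(Function('p')(2)), Function('o')(-1, 7)), 2) = Pow(Add(Pow(2, 2), Pow(Add(Pow(7, 2), Pow(-1, 2)), Rational(1, 2))), 2) = Pow(Add(4, Pow(Add(49, 1), Rational(1, 2))), 2) = Pow(Add(4, Pow(50, Rational(1, 2))), 2) = Pow(Add(4, Mul(5, Pow(2, Rational(1, 2)))), 2)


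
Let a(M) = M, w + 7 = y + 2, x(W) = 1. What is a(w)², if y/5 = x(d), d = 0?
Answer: 0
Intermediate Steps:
y = 5 (y = 5*1 = 5)
w = 0 (w = -7 + (5 + 2) = -7 + 7 = 0)
a(w)² = 0² = 0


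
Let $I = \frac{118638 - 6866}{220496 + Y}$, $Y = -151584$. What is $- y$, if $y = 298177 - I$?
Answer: $- \frac{5136965413}{17228} \approx -2.9818 \cdot 10^{5}$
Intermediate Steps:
$I = \frac{27943}{17228}$ ($I = \frac{118638 - 6866}{220496 - 151584} = \frac{111772}{68912} = 111772 \cdot \frac{1}{68912} = \frac{27943}{17228} \approx 1.622$)
$y = \frac{5136965413}{17228}$ ($y = 298177 - \frac{27943}{17228} = \frac{5136965413}{17228} \approx 2.9818 \cdot 10^{5}$)
$- y = \left(-1\right) \frac{5136965413}{17228} = - \frac{5136965413}{17228}$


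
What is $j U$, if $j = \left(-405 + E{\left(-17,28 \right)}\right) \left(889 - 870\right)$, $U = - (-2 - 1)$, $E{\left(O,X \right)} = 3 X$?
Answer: $-18297$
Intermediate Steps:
$U = 3$ ($U = \left(-1\right) \left(-3\right) = 3$)
$j = -6099$ ($j = \left(-405 + 3 \cdot 28\right) \left(889 - 870\right) = \left(-405 + 84\right) 19 = \left(-321\right) 19 = -6099$)
$j U = \left(-6099\right) 3 = -18297$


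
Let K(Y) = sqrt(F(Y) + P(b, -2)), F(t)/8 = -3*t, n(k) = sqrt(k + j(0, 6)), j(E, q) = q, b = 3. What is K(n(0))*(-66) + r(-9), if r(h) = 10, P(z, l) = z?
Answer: 10 - 66*sqrt(3 - 24*sqrt(6)) ≈ 10.0 - 492.96*I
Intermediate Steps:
n(k) = sqrt(6 + k) (n(k) = sqrt(k + 6) = sqrt(6 + k))
F(t) = -24*t (F(t) = 8*(-3*t) = -24*t)
K(Y) = sqrt(3 - 24*Y) (K(Y) = sqrt(-24*Y + 3) = sqrt(3 - 24*Y))
K(n(0))*(-66) + r(-9) = sqrt(3 - 24*sqrt(6 + 0))*(-66) + 10 = sqrt(3 - 24*sqrt(6))*(-66) + 10 = -66*sqrt(3 - 24*sqrt(6)) + 10 = 10 - 66*sqrt(3 - 24*sqrt(6))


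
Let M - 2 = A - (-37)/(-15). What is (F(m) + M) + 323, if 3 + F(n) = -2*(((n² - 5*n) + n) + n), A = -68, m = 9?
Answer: 2153/15 ≈ 143.53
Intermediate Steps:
F(n) = -3 - 2*n² + 6*n (F(n) = -3 - 2*(((n² - 5*n) + n) + n) = -3 - 2*((n² - 4*n) + n) = -3 - 2*(n² - 3*n) = -3 + (-2*n² + 6*n) = -3 - 2*n² + 6*n)
M = -1027/15 (M = 2 + (-68 - (-37)/(-15)) = 2 + (-68 - (-37)*(-1)/15) = 2 + (-68 - 1*37/15) = 2 + (-68 - 37/15) = 2 - 1057/15 = -1027/15 ≈ -68.467)
(F(m) + M) + 323 = ((-3 - 2*9² + 6*9) - 1027/15) + 323 = ((-3 - 2*81 + 54) - 1027/15) + 323 = ((-3 - 162 + 54) - 1027/15) + 323 = (-111 - 1027/15) + 323 = -2692/15 + 323 = 2153/15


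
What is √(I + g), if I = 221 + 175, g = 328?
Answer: 2*√181 ≈ 26.907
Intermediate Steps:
I = 396
√(I + g) = √(396 + 328) = √724 = 2*√181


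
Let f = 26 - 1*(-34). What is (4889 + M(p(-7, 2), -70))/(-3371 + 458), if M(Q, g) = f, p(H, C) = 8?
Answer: -4949/2913 ≈ -1.6989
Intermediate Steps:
f = 60 (f = 26 + 34 = 60)
M(Q, g) = 60
(4889 + M(p(-7, 2), -70))/(-3371 + 458) = (4889 + 60)/(-3371 + 458) = 4949/(-2913) = 4949*(-1/2913) = -4949/2913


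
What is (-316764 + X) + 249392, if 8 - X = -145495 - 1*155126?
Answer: 233257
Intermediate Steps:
X = 300629 (X = 8 - (-145495 - 1*155126) = 8 - (-145495 - 155126) = 8 - 1*(-300621) = 8 + 300621 = 300629)
(-316764 + X) + 249392 = (-316764 + 300629) + 249392 = -16135 + 249392 = 233257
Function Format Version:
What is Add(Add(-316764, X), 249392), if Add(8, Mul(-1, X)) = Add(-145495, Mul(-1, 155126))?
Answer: 233257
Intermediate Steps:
X = 300629 (X = Add(8, Mul(-1, Add(-145495, Mul(-1, 155126)))) = Add(8, Mul(-1, Add(-145495, -155126))) = Add(8, Mul(-1, -300621)) = Add(8, 300621) = 300629)
Add(Add(-316764, X), 249392) = Add(Add(-316764, 300629), 249392) = Add(-16135, 249392) = 233257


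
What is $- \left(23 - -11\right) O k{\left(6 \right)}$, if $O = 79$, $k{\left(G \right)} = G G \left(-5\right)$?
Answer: $483480$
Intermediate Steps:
$k{\left(G \right)} = - 5 G^{2}$ ($k{\left(G \right)} = G^{2} \left(-5\right) = - 5 G^{2}$)
$- \left(23 - -11\right) O k{\left(6 \right)} = - \left(23 - -11\right) 79 \left(- 5 \cdot 6^{2}\right) = - \left(23 + 11\right) 79 \left(\left(-5\right) 36\right) = - 34 \cdot 79 \left(-180\right) = - 2686 \left(-180\right) = \left(-1\right) \left(-483480\right) = 483480$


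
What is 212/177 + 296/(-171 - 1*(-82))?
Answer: -33524/15753 ≈ -2.1281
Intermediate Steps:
212/177 + 296/(-171 - 1*(-82)) = 212*(1/177) + 296/(-171 + 82) = 212/177 + 296/(-89) = 212/177 + 296*(-1/89) = 212/177 - 296/89 = -33524/15753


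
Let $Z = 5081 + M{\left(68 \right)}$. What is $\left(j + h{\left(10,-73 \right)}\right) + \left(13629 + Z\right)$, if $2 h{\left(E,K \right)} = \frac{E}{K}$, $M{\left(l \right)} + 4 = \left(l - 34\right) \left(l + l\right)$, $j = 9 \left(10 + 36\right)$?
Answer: $\frac{1733307}{73} \approx 23744.0$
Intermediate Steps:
$j = 414$ ($j = 9 \cdot 46 = 414$)
$M{\left(l \right)} = -4 + 2 l \left(-34 + l\right)$ ($M{\left(l \right)} = -4 + \left(l - 34\right) \left(l + l\right) = -4 + \left(-34 + l\right) 2 l = -4 + 2 l \left(-34 + l\right)$)
$h{\left(E,K \right)} = \frac{E}{2 K}$ ($h{\left(E,K \right)} = \frac{E \frac{1}{K}}{2} = \frac{E}{2 K}$)
$Z = 9701$ ($Z = 5081 - \left(4628 - 9248\right) = 5081 - -4620 = 5081 + 4620 = 9701$)
$\left(j + h{\left(10,-73 \right)}\right) + \left(13629 + Z\right) = \left(414 + \frac{1}{2} \cdot 10 \frac{1}{-73}\right) + \left(13629 + 9701\right) = \left(414 + \frac{1}{2} \cdot 10 \left(- \frac{1}{73}\right)\right) + 23330 = \left(414 - \frac{5}{73}\right) + 23330 = \frac{30217}{73} + 23330 = \frac{1733307}{73}$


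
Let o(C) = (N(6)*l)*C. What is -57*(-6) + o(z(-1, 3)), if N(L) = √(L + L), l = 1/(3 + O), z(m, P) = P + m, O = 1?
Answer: 342 + √3 ≈ 343.73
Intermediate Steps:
l = ¼ (l = 1/(3 + 1) = 1/4 = ¼ ≈ 0.25000)
N(L) = √2*√L (N(L) = √(2*L) = √2*√L)
o(C) = C*√3/2 (o(C) = ((√2*√6)*(¼))*C = ((2*√3)*(¼))*C = (√3/2)*C = C*√3/2)
-57*(-6) + o(z(-1, 3)) = -57*(-6) + (3 - 1)*√3/2 = 342 + (½)*2*√3 = 342 + √3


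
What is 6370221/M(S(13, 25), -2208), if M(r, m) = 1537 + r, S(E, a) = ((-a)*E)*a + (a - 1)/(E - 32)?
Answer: -40344733/41732 ≈ -966.76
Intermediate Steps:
S(E, a) = (-1 + a)/(-32 + E) - E*a**2 (S(E, a) = (-E*a)*a + (-1 + a)/(-32 + E) = -E*a**2 + (-1 + a)/(-32 + E) = (-1 + a)/(-32 + E) - E*a**2)
6370221/M(S(13, 25), -2208) = 6370221/(1537 + (-1 + 25 - 1*13**2*25**2 + 32*13*25**2)/(-32 + 13)) = 6370221/(1537 + (-1 + 25 - 1*169*625 + 32*13*625)/(-19)) = 6370221/(1537 - (-1 + 25 - 105625 + 260000)/19) = 6370221/(1537 - 1/19*154399) = 6370221/(1537 - 154399/19) = 6370221/(-125196/19) = 6370221*(-19/125196) = -40344733/41732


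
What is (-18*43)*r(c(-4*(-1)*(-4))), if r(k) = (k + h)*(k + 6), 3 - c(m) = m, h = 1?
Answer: -387000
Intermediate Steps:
c(m) = 3 - m
r(k) = (1 + k)*(6 + k) (r(k) = (k + 1)*(k + 6) = (1 + k)*(6 + k))
(-18*43)*r(c(-4*(-1)*(-4))) = (-18*43)*(6 + (3 - (-4*(-1))*(-4))² + 7*(3 - (-4*(-1))*(-4))) = -774*(6 + (3 - 4*(-4))² + 7*(3 - 4*(-4))) = -774*(6 + (3 - 1*(-16))² + 7*(3 - 1*(-16))) = -774*(6 + (3 + 16)² + 7*(3 + 16)) = -774*(6 + 19² + 7*19) = -774*(6 + 361 + 133) = -774*500 = -387000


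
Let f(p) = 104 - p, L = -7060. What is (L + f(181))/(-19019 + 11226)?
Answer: 7137/7793 ≈ 0.91582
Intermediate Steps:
(L + f(181))/(-19019 + 11226) = (-7060 + (104 - 1*181))/(-19019 + 11226) = (-7060 + (104 - 181))/(-7793) = (-7060 - 77)*(-1/7793) = -7137*(-1/7793) = 7137/7793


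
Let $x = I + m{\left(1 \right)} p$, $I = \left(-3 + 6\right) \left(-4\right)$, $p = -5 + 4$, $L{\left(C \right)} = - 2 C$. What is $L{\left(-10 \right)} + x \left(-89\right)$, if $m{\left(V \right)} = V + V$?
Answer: $1266$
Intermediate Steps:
$m{\left(V \right)} = 2 V$
$p = -1$
$I = -12$ ($I = 3 \left(-4\right) = -12$)
$x = -14$ ($x = -12 + 2 \cdot 1 \left(-1\right) = -12 + 2 \left(-1\right) = -12 - 2 = -14$)
$L{\left(-10 \right)} + x \left(-89\right) = \left(-2\right) \left(-10\right) - -1246 = 20 + 1246 = 1266$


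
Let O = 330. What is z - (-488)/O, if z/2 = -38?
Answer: -12296/165 ≈ -74.521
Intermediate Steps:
z = -76 (z = 2*(-38) = -76)
z - (-488)/O = -76 - (-488)/330 = -76 - 1*(-244/165) = -76 + 244/165 = -12296/165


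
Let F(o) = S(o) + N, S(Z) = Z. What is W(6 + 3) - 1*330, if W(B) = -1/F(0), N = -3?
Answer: -989/3 ≈ -329.67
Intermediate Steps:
F(o) = -3 + o (F(o) = o - 3 = -3 + o)
W(B) = 1/3 (W(B) = -1/(-3 + 0) = -1/(-3) = -1*(-1/3) = 1/3)
W(6 + 3) - 1*330 = 1/3 - 1*330 = 1/3 - 330 = -989/3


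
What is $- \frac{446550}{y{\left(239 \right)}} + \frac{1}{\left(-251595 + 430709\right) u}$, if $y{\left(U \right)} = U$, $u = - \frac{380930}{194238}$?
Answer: $- \frac{1384911823370631}{741224779490} \approx -1868.4$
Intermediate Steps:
$u = - \frac{17315}{8829}$ ($u = \left(-380930\right) \frac{1}{194238} = - \frac{17315}{8829} \approx -1.9612$)
$- \frac{446550}{y{\left(239 \right)}} + \frac{1}{\left(-251595 + 430709\right) u} = - \frac{446550}{239} + \frac{1}{\left(-251595 + 430709\right) \left(- \frac{17315}{8829}\right)} = \left(-446550\right) \frac{1}{239} + \frac{1}{179114} \left(- \frac{8829}{17315}\right) = - \frac{446550}{239} + \frac{1}{179114} \left(- \frac{8829}{17315}\right) = - \frac{446550}{239} - \frac{8829}{3101358910} = - \frac{1384911823370631}{741224779490}$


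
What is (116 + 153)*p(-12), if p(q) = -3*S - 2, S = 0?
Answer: -538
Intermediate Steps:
p(q) = -2 (p(q) = -3*0 - 2 = 0 - 2 = -2)
(116 + 153)*p(-12) = (116 + 153)*(-2) = 269*(-2) = -538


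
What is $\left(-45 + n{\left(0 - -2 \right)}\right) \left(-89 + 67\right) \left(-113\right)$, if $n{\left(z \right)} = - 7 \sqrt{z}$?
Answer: $-111870 - 17402 \sqrt{2} \approx -1.3648 \cdot 10^{5}$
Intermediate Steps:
$\left(-45 + n{\left(0 - -2 \right)}\right) \left(-89 + 67\right) \left(-113\right) = \left(-45 - 7 \sqrt{0 - -2}\right) \left(-89 + 67\right) \left(-113\right) = \left(-45 - 7 \sqrt{0 + 2}\right) \left(-22\right) \left(-113\right) = \left(-45 - 7 \sqrt{2}\right) \left(-22\right) \left(-113\right) = \left(990 + 154 \sqrt{2}\right) \left(-113\right) = -111870 - 17402 \sqrt{2}$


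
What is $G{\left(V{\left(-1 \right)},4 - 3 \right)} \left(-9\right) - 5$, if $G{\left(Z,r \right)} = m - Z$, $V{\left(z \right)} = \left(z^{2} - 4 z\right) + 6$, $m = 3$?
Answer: $67$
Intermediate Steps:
$V{\left(z \right)} = 6 + z^{2} - 4 z$
$G{\left(Z,r \right)} = 3 - Z$
$G{\left(V{\left(-1 \right)},4 - 3 \right)} \left(-9\right) - 5 = \left(3 - \left(6 + \left(-1\right)^{2} - -4\right)\right) \left(-9\right) - 5 = \left(3 - \left(6 + 1 + 4\right)\right) \left(-9\right) - 5 = \left(3 - 11\right) \left(-9\right) - 5 = \left(-8\right) \left(-9\right) - 5 = 72 - 5 = 67$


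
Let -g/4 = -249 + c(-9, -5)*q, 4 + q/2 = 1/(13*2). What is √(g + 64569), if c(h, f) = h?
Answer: 9*√136201/13 ≈ 255.50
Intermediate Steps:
q = -103/13 (q = -8 + 2/((13*2)) = -8 + 2/26 = -8 + 2*(1/26) = -8 + 1/13 = -103/13 ≈ -7.9231)
g = 9240/13 (g = -4*(-249 - 9*(-103/13)) = -4*(-249 + 927/13) = -4*(-2310/13) = 9240/13 ≈ 710.77)
√(g + 64569) = √(9240/13 + 64569) = √(848637/13) = 9*√136201/13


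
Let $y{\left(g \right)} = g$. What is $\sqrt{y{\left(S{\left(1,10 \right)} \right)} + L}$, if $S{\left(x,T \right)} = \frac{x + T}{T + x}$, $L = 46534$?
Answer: $\sqrt{46535} \approx 215.72$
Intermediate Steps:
$S{\left(x,T \right)} = 1$ ($S{\left(x,T \right)} = \frac{T + x}{T + x} = 1$)
$\sqrt{y{\left(S{\left(1,10 \right)} \right)} + L} = \sqrt{1 + 46534} = \sqrt{46535}$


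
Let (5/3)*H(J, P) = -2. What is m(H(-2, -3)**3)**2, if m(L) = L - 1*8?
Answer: 1478656/15625 ≈ 94.634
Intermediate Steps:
H(J, P) = -6/5 (H(J, P) = (3/5)*(-2) = -6/5)
m(L) = -8 + L (m(L) = L - 8 = -8 + L)
m(H(-2, -3)**3)**2 = (-8 + (-6/5)**3)**2 = (-8 - 216/125)**2 = (-1216/125)**2 = 1478656/15625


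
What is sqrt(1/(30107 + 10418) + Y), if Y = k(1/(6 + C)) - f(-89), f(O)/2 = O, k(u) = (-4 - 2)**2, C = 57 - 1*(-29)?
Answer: sqrt(14057880971)/8105 ≈ 14.629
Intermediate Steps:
C = 86 (C = 57 + 29 = 86)
k(u) = 36 (k(u) = (-6)**2 = 36)
f(O) = 2*O
Y = 214 (Y = 36 - 2*(-89) = 36 - 1*(-178) = 36 + 178 = 214)
sqrt(1/(30107 + 10418) + Y) = sqrt(1/(30107 + 10418) + 214) = sqrt(1/40525 + 214) = sqrt(8672351/40525) = sqrt(14057880971)/8105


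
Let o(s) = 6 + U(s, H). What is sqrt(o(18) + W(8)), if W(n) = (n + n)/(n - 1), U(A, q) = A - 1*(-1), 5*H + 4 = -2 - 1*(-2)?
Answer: sqrt(1337)/7 ≈ 5.2236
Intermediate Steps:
H = -4/5 (H = -4/5 + (-2 - 1*(-2))/5 = -4/5 + (-2 + 2)/5 = -4/5 + (1/5)*0 = -4/5 + 0 = -4/5 ≈ -0.80000)
U(A, q) = 1 + A (U(A, q) = A + 1 = 1 + A)
W(n) = 2*n/(-1 + n) (W(n) = (2*n)/(-1 + n) = 2*n/(-1 + n))
o(s) = 7 + s (o(s) = 6 + (1 + s) = 7 + s)
sqrt(o(18) + W(8)) = sqrt((7 + 18) + 2*8/(-1 + 8)) = sqrt(25 + 2*8/7) = sqrt(25 + 2*8*(1/7)) = sqrt(25 + 16/7) = sqrt(191/7) = sqrt(1337)/7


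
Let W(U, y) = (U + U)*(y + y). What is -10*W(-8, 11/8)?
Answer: 440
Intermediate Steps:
W(U, y) = 4*U*y (W(U, y) = (2*U)*(2*y) = 4*U*y)
-10*W(-8, 11/8) = -40*(-8)*11/8 = -10*(-44) = 440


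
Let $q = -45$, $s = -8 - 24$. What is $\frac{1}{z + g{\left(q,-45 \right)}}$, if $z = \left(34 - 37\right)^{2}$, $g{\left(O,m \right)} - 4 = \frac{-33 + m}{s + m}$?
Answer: $\frac{77}{1079} \approx 0.071362$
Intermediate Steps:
$s = -32$ ($s = -8 - 24 = -32$)
$g{\left(O,m \right)} = 4 + \frac{-33 + m}{-32 + m}$
$z = 9$ ($z = \left(-3\right)^{2} = 9$)
$\frac{1}{z + g{\left(q,-45 \right)}} = \frac{1}{9 + \frac{-161 + 5 \left(-45\right)}{-32 - 45}} = \frac{1}{9 + \frac{-161 - 225}{-77}} = \frac{1}{9 - - \frac{386}{77}} = \frac{1}{9 + \frac{386}{77}} = \frac{1}{\frac{1079}{77}} = \frac{77}{1079}$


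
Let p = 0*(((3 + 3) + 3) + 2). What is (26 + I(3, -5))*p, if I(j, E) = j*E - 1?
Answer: 0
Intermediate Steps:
I(j, E) = -1 + E*j (I(j, E) = E*j - 1 = -1 + E*j)
p = 0 (p = 0*((6 + 3) + 2) = 0*(9 + 2) = 0*11 = 0)
(26 + I(3, -5))*p = (26 + (-1 - 5*3))*0 = (26 + (-1 - 15))*0 = (26 - 16)*0 = 10*0 = 0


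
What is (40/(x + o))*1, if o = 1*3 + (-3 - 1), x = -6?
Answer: -40/7 ≈ -5.7143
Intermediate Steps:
o = -1 (o = 3 - 4 = -1)
(40/(x + o))*1 = (40/(-6 - 1))*1 = (40/(-7))*1 = (40*(-⅐))*1 = -40/7*1 = -40/7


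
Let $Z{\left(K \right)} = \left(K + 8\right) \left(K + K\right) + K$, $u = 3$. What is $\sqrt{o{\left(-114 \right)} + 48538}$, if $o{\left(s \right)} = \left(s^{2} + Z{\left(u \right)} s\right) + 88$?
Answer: $2 \sqrt{13439} \approx 231.85$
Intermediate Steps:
$Z{\left(K \right)} = K + 2 K \left(8 + K\right)$ ($Z{\left(K \right)} = \left(8 + K\right) 2 K + K = 2 K \left(8 + K\right) + K = K + 2 K \left(8 + K\right)$)
$o{\left(s \right)} = 88 + s^{2} + 69 s$ ($o{\left(s \right)} = \left(s^{2} + 3 \left(17 + 2 \cdot 3\right) s\right) + 88 = \left(s^{2} + 3 \left(17 + 6\right) s\right) + 88 = \left(s^{2} + 3 \cdot 23 s\right) + 88 = \left(s^{2} + 69 s\right) + 88 = 88 + s^{2} + 69 s$)
$\sqrt{o{\left(-114 \right)} + 48538} = \sqrt{\left(88 + \left(-114\right)^{2} + 69 \left(-114\right)\right) + 48538} = \sqrt{\left(88 + 12996 - 7866\right) + 48538} = \sqrt{5218 + 48538} = \sqrt{53756} = 2 \sqrt{13439}$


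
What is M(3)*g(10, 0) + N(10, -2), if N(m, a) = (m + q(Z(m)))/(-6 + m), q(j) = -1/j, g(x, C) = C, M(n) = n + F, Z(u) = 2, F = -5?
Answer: 19/8 ≈ 2.3750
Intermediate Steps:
M(n) = -5 + n (M(n) = n - 5 = -5 + n)
N(m, a) = (-½ + m)/(-6 + m) (N(m, a) = (m - 1/2)/(-6 + m) = (m - 1*½)/(-6 + m) = (m - ½)/(-6 + m) = (-½ + m)/(-6 + m))
M(3)*g(10, 0) + N(10, -2) = (-5 + 3)*0 + (-½ + 10)/(-6 + 10) = -2*0 + (19/2)/4 = 0 + (¼)*(19/2) = 0 + 19/8 = 19/8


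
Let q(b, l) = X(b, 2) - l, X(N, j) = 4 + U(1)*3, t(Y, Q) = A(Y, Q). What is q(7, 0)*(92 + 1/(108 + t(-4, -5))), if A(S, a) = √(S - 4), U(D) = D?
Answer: 1879381/2918 - 7*I*√2/5836 ≈ 644.06 - 0.0016963*I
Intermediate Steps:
A(S, a) = √(-4 + S)
t(Y, Q) = √(-4 + Y)
X(N, j) = 7 (X(N, j) = 4 + 1*3 = 4 + 3 = 7)
q(b, l) = 7 - l
q(7, 0)*(92 + 1/(108 + t(-4, -5))) = (7 - 1*0)*(92 + 1/(108 + √(-4 - 4))) = (7 + 0)*(92 + 1/(108 + √(-8))) = 7*(92 + 1/(108 + 2*I*√2)) = 644 + 7/(108 + 2*I*√2)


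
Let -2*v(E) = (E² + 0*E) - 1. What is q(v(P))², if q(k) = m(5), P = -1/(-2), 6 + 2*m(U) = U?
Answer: ¼ ≈ 0.25000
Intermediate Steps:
m(U) = -3 + U/2
P = ½ (P = -1*(-½) = ½ ≈ 0.50000)
v(E) = ½ - E²/2 (v(E) = -((E² + 0*E) - 1)/2 = -((E² + 0) - 1)/2 = -(E² - 1)/2 = -(-1 + E²)/2 = ½ - E²/2)
q(k) = -½ (q(k) = -3 + (½)*5 = -3 + 5/2 = -½)
q(v(P))² = (-½)² = ¼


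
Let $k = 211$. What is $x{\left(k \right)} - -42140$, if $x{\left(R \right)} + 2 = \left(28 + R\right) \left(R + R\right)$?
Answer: $142996$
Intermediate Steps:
$x{\left(R \right)} = -2 + 2 R \left(28 + R\right)$ ($x{\left(R \right)} = -2 + \left(28 + R\right) \left(R + R\right) = -2 + \left(28 + R\right) 2 R = -2 + 2 R \left(28 + R\right)$)
$x{\left(k \right)} - -42140 = \left(-2 + 2 \cdot 211^{2} + 56 \cdot 211\right) - -42140 = \left(-2 + 2 \cdot 44521 + 11816\right) + 42140 = \left(-2 + 89042 + 11816\right) + 42140 = 100856 + 42140 = 142996$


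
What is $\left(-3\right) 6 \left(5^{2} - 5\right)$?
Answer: $-360$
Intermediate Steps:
$\left(-3\right) 6 \left(5^{2} - 5\right) = - 18 \left(25 - 5\right) = \left(-18\right) 20 = -360$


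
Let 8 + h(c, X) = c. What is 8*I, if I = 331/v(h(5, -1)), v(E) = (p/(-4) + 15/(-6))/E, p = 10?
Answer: 7944/5 ≈ 1588.8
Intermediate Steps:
h(c, X) = -8 + c
v(E) = -5/E (v(E) = (10/(-4) + 15/(-6))/E = (10*(-¼) + 15*(-⅙))/E = (-5/2 - 5/2)/E = -5/E)
I = 993/5 (I = 331/((-5/(-8 + 5))) = 331/((-5/(-3))) = 331/((-5*(-⅓))) = 331/(5/3) = 331*(⅗) = 993/5 ≈ 198.60)
8*I = 8*(993/5) = 7944/5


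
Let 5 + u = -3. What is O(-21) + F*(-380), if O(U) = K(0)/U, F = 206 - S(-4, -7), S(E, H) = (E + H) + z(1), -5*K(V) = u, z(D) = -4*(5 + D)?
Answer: -9615908/105 ≈ -91580.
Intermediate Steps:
z(D) = -20 - 4*D
u = -8 (u = -5 - 3 = -8)
K(V) = 8/5 (K(V) = -1/5*(-8) = 8/5)
S(E, H) = -24 + E + H (S(E, H) = (E + H) + (-20 - 4*1) = (E + H) + (-20 - 4) = (E + H) - 24 = -24 + E + H)
F = 241 (F = 206 - (-24 - 4 - 7) = 206 - 1*(-35) = 206 + 35 = 241)
O(U) = 8/(5*U)
O(-21) + F*(-380) = (8/5)/(-21) + 241*(-380) = (8/5)*(-1/21) - 91580 = -8/105 - 91580 = -9615908/105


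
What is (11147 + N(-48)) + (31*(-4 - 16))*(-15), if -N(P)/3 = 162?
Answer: 19961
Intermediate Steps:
N(P) = -486 (N(P) = -3*162 = -486)
(11147 + N(-48)) + (31*(-4 - 16))*(-15) = (11147 - 486) + (31*(-4 - 16))*(-15) = 10661 + (31*(-20))*(-15) = 10661 - 620*(-15) = 10661 + 9300 = 19961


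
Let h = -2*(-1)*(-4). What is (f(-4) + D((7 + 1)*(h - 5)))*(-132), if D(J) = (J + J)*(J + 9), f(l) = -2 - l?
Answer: -2608584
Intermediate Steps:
h = -8 (h = 2*(-4) = -8)
D(J) = 2*J*(9 + J) (D(J) = (2*J)*(9 + J) = 2*J*(9 + J))
(f(-4) + D((7 + 1)*(h - 5)))*(-132) = ((-2 - 1*(-4)) + 2*((7 + 1)*(-8 - 5))*(9 + (7 + 1)*(-8 - 5)))*(-132) = ((-2 + 4) + 2*(8*(-13))*(9 + 8*(-13)))*(-132) = (2 + 2*(-104)*(9 - 104))*(-132) = (2 + 2*(-104)*(-95))*(-132) = (2 + 19760)*(-132) = 19762*(-132) = -2608584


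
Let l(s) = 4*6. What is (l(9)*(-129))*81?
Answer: -250776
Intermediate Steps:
l(s) = 24
(l(9)*(-129))*81 = (24*(-129))*81 = -3096*81 = -250776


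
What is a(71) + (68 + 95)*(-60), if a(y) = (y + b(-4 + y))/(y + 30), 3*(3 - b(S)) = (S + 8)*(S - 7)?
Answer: -989206/101 ≈ -9794.1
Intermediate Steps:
b(S) = 3 - (-7 + S)*(8 + S)/3 (b(S) = 3 - (S + 8)*(S - 7)/3 = 3 - (8 + S)*(-7 + S)/3 = 3 - (-7 + S)*(8 + S)/3)
a(y) = (23 - (-4 + y)²/3 + 2*y/3)/(30 + y) (a(y) = (y + (65/3 - (-4 + y)/3 - (-4 + y)²/3))/(y + 30) = (y + (65/3 + (4/3 - y/3) - (-4 + y)²/3))/(30 + y) = (y + (23 - y/3 - (-4 + y)²/3))/(30 + y) = (23 - (-4 + y)²/3 + 2*y/3)/(30 + y))
a(71) + (68 + 95)*(-60) = (53 - 1*71² + 10*71)/(3*(30 + 71)) + (68 + 95)*(-60) = (⅓)*(53 - 1*5041 + 710)/101 + 163*(-60) = (⅓)*(1/101)*(53 - 5041 + 710) - 9780 = (⅓)*(1/101)*(-4278) - 9780 = -1426/101 - 9780 = -989206/101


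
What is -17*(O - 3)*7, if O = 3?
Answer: 0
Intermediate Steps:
-17*(O - 3)*7 = -17*(3 - 3)*7 = -17*0*7 = 0*7 = 0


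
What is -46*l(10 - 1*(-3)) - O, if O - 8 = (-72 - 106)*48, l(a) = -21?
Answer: 9502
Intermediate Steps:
O = -8536 (O = 8 + (-72 - 106)*48 = 8 - 178*48 = 8 - 8544 = -8536)
-46*l(10 - 1*(-3)) - O = -46*(-21) - 1*(-8536) = 966 + 8536 = 9502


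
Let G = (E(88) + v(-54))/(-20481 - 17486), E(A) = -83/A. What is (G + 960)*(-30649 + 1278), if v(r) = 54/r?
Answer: -94206082413801/3341096 ≈ -2.8196e+7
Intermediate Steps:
G = 171/3341096 (G = (-83/88 + 54/(-54))/(-20481 - 17486) = (-83*1/88 + 54*(-1/54))/(-37967) = (-83/88 - 1)*(-1/37967) = -171/88*(-1/37967) = 171/3341096 ≈ 5.1181e-5)
(G + 960)*(-30649 + 1278) = (171/3341096 + 960)*(-30649 + 1278) = (3207452331/3341096)*(-29371) = -94206082413801/3341096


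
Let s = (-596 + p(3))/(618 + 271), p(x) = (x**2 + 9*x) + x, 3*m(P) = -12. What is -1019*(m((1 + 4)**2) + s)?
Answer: 4191147/889 ≈ 4714.5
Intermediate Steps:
m(P) = -4 (m(P) = (1/3)*(-12) = -4)
p(x) = x**2 + 10*x
s = -557/889 (s = (-596 + 3*(10 + 3))/(618 + 271) = (-596 + 3*13)/889 = (-596 + 39)*(1/889) = -557*1/889 = -557/889 ≈ -0.62655)
-1019*(m((1 + 4)**2) + s) = -1019*(-4 - 557/889) = -1019*(-4113/889) = 4191147/889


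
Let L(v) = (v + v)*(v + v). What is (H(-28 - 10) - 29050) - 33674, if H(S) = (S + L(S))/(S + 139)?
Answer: -6329386/101 ≈ -62667.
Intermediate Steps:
L(v) = 4*v² (L(v) = (2*v)*(2*v) = 4*v²)
H(S) = (S + 4*S²)/(139 + S) (H(S) = (S + 4*S²)/(S + 139) = (S + 4*S²)/(139 + S))
(H(-28 - 10) - 29050) - 33674 = ((-28 - 10)*(1 + 4*(-28 - 10))/(139 + (-28 - 10)) - 29050) - 33674 = (-38*(1 + 4*(-38))/(139 - 38) - 29050) - 33674 = (-38*(1 - 152)/101 - 29050) - 33674 = (-38*1/101*(-151) - 29050) - 33674 = (5738/101 - 29050) - 33674 = -2928312/101 - 33674 = -6329386/101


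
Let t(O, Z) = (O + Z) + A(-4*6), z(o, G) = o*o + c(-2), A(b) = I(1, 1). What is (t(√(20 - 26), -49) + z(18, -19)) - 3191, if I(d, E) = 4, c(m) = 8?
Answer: -2904 + I*√6 ≈ -2904.0 + 2.4495*I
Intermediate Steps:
A(b) = 4
z(o, G) = 8 + o² (z(o, G) = o*o + 8 = o² + 8 = 8 + o²)
t(O, Z) = 4 + O + Z (t(O, Z) = (O + Z) + 4 = 4 + O + Z)
(t(√(20 - 26), -49) + z(18, -19)) - 3191 = ((4 + √(20 - 26) - 49) + (8 + 18²)) - 3191 = ((4 + √(-6) - 49) + (8 + 324)) - 3191 = ((4 + I*√6 - 49) + 332) - 3191 = ((-45 + I*√6) + 332) - 3191 = (287 + I*√6) - 3191 = -2904 + I*√6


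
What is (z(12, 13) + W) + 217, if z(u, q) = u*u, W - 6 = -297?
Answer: 70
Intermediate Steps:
W = -291 (W = 6 - 297 = -291)
z(u, q) = u²
(z(12, 13) + W) + 217 = (12² - 291) + 217 = (144 - 291) + 217 = -147 + 217 = 70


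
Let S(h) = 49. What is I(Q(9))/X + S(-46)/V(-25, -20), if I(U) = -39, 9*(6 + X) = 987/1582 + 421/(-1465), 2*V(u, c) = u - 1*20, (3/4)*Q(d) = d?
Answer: 3488357332/799534845 ≈ 4.3630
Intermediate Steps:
Q(d) = 4*d/3
V(u, c) = -10 + u/2 (V(u, c) = (u - 1*20)/2 = (u - 20)/2 = (-20 + u)/2 = -10 + u/2)
X = -17767441/2979810 (X = -6 + (987/1582 + 421/(-1465))/9 = -6 + (987*(1/1582) + 421*(-1/1465))/9 = -6 + (141/226 - 421/1465)/9 = -6 + (⅑)*(111419/331090) = -6 + 111419/2979810 = -17767441/2979810 ≈ -5.9626)
I(Q(9))/X + S(-46)/V(-25, -20) = -39/(-17767441/2979810) + 49/(-10 + (½)*(-25)) = -39*(-2979810/17767441) + 49/(-10 - 25/2) = 116212590/17767441 + 49/(-45/2) = 116212590/17767441 + 49*(-2/45) = 116212590/17767441 - 98/45 = 3488357332/799534845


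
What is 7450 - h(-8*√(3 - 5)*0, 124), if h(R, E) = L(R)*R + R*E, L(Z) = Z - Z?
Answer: 7450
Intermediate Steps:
L(Z) = 0
h(R, E) = E*R (h(R, E) = 0*R + R*E = 0 + E*R = E*R)
7450 - h(-8*√(3 - 5)*0, 124) = 7450 - 124*-8*√(3 - 5)*0 = 7450 - 124*-8*I*√2*0 = 7450 - 124*0 = 7450 - 1*0 = 7450 + 0 = 7450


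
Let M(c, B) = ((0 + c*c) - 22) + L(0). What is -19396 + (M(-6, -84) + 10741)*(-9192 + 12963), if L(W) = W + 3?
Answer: 40549022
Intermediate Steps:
L(W) = 3 + W
M(c, B) = -19 + c² (M(c, B) = ((0 + c*c) - 22) + (3 + 0) = ((0 + c²) - 22) + 3 = (c² - 22) + 3 = (-22 + c²) + 3 = -19 + c²)
-19396 + (M(-6, -84) + 10741)*(-9192 + 12963) = -19396 + ((-19 + (-6)²) + 10741)*(-9192 + 12963) = -19396 + ((-19 + 36) + 10741)*3771 = -19396 + (17 + 10741)*3771 = -19396 + 10758*3771 = -19396 + 40568418 = 40549022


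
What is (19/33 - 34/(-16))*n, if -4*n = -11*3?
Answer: 713/32 ≈ 22.281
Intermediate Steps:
n = 33/4 (n = -(-11)*3/4 = -¼*(-33) = 33/4 ≈ 8.2500)
(19/33 - 34/(-16))*n = (19/33 - 34/(-16))*(33/4) = (19*(1/33) - 34*(-1/16))*(33/4) = (19/33 + 17/8)*(33/4) = (713/264)*(33/4) = 713/32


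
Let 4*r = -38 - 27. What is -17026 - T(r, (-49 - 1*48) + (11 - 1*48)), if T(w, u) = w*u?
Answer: -38407/2 ≈ -19204.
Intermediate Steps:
r = -65/4 (r = (-38 - 27)/4 = (1/4)*(-65) = -65/4 ≈ -16.250)
T(w, u) = u*w
-17026 - T(r, (-49 - 1*48) + (11 - 1*48)) = -17026 - ((-49 - 1*48) + (11 - 1*48))*(-65)/4 = -17026 - ((-49 - 48) + (11 - 48))*(-65)/4 = -17026 - (-97 - 37)*(-65)/4 = -17026 - (-134)*(-65)/4 = -17026 - 1*4355/2 = -17026 - 4355/2 = -38407/2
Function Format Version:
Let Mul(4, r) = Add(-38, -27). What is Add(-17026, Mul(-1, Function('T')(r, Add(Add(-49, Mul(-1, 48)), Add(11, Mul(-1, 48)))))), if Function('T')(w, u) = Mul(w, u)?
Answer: Rational(-38407, 2) ≈ -19204.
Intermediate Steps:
r = Rational(-65, 4) (r = Mul(Rational(1, 4), Add(-38, -27)) = Mul(Rational(1, 4), -65) = Rational(-65, 4) ≈ -16.250)
Function('T')(w, u) = Mul(u, w)
Add(-17026, Mul(-1, Function('T')(r, Add(Add(-49, Mul(-1, 48)), Add(11, Mul(-1, 48)))))) = Add(-17026, Mul(-1, Mul(Add(Add(-49, Mul(-1, 48)), Add(11, Mul(-1, 48))), Rational(-65, 4)))) = Add(-17026, Mul(-1, Mul(Add(Add(-49, -48), Add(11, -48)), Rational(-65, 4)))) = Add(-17026, Mul(-1, Mul(Add(-97, -37), Rational(-65, 4)))) = Add(-17026, Mul(-1, Mul(-134, Rational(-65, 4)))) = Add(-17026, Mul(-1, Rational(4355, 2))) = Add(-17026, Rational(-4355, 2)) = Rational(-38407, 2)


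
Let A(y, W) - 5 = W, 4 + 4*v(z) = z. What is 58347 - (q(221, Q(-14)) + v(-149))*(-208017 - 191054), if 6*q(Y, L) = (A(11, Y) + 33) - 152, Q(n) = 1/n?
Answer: -97072231/12 ≈ -8.0894e+6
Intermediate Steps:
v(z) = -1 + z/4
A(y, W) = 5 + W
q(Y, L) = -19 + Y/6 (q(Y, L) = (((5 + Y) + 33) - 152)/6 = ((38 + Y) - 152)/6 = (-114 + Y)/6 = -19 + Y/6)
58347 - (q(221, Q(-14)) + v(-149))*(-208017 - 191054) = 58347 - ((-19 + (⅙)*221) + (-1 + (¼)*(-149)))*(-208017 - 191054) = 58347 - ((-19 + 221/6) + (-1 - 149/4))*(-399071) = 58347 - (107/6 - 153/4)*(-399071) = 58347 - (-245)*(-399071)/12 = 58347 - 1*97772395/12 = 58347 - 97772395/12 = -97072231/12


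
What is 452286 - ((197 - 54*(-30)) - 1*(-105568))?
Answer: 344901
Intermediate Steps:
452286 - ((197 - 54*(-30)) - 1*(-105568)) = 452286 - ((197 + 1620) + 105568) = 452286 - (1817 + 105568) = 452286 - 1*107385 = 452286 - 107385 = 344901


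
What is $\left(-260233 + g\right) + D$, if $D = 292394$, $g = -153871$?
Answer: $-121710$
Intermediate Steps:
$\left(-260233 + g\right) + D = \left(-260233 - 153871\right) + 292394 = -414104 + 292394 = -121710$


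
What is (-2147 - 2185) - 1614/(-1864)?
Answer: -4036617/932 ≈ -4331.1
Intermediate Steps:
(-2147 - 2185) - 1614/(-1864) = -4332 - 1614*(-1/1864) = -4332 + 807/932 = -4036617/932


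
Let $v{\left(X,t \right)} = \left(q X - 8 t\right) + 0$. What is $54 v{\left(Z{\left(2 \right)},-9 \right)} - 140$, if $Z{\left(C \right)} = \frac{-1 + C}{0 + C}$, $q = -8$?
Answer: $3532$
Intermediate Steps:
$Z{\left(C \right)} = \frac{-1 + C}{C}$
$v{\left(X,t \right)} = - 8 X - 8 t$ ($v{\left(X,t \right)} = \left(- 8 X - 8 t\right) + 0 = - 8 X - 8 t$)
$54 v{\left(Z{\left(2 \right)},-9 \right)} - 140 = 54 \left(- 8 \frac{-1 + 2}{2} - -72\right) - 140 = 54 \left(- 8 \cdot \frac{1}{2} \cdot 1 + 72\right) - 140 = 54 \left(\left(-8\right) \frac{1}{2} + 72\right) - 140 = 54 \left(-4 + 72\right) - 140 = 54 \cdot 68 - 140 = 3672 - 140 = 3532$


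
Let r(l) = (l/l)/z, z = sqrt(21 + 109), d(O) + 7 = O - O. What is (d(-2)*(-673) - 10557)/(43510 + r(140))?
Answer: -33066729800/246105612999 + 5846*sqrt(130)/246105612999 ≈ -0.13436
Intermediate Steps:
d(O) = -7 (d(O) = -7 + (O - O) = -7 + 0 = -7)
z = sqrt(130) ≈ 11.402
r(l) = sqrt(130)/130 (r(l) = (l/l)/(sqrt(130)) = 1*(sqrt(130)/130) = sqrt(130)/130)
(d(-2)*(-673) - 10557)/(43510 + r(140)) = (-7*(-673) - 10557)/(43510 + sqrt(130)/130) = (4711 - 10557)/(43510 + sqrt(130)/130) = -5846/(43510 + sqrt(130)/130)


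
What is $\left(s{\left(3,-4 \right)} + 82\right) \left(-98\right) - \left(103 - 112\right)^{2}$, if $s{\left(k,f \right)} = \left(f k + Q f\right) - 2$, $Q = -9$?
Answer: $-10273$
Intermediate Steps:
$s{\left(k,f \right)} = -2 - 9 f + f k$ ($s{\left(k,f \right)} = \left(f k - 9 f\right) - 2 = \left(- 9 f + f k\right) - 2 = -2 - 9 f + f k$)
$\left(s{\left(3,-4 \right)} + 82\right) \left(-98\right) - \left(103 - 112\right)^{2} = \left(\left(-2 - -36 - 12\right) + 82\right) \left(-98\right) - \left(103 - 112\right)^{2} = \left(\left(-2 + 36 - 12\right) + 82\right) \left(-98\right) - \left(-9\right)^{2} = \left(22 + 82\right) \left(-98\right) - 81 = 104 \left(-98\right) - 81 = -10192 - 81 = -10273$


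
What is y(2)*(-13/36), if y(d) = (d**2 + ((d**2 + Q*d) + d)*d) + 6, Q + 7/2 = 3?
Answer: -65/9 ≈ -7.2222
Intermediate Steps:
Q = -1/2 (Q = -7/2 + 3 = -1/2 ≈ -0.50000)
y(d) = 6 + d**2 + d*(d**2 + d/2) (y(d) = (d**2 + ((d**2 - d/2) + d)*d) + 6 = (d**2 + (d**2 + d/2)*d) + 6 = (d**2 + d*(d**2 + d/2)) + 6 = 6 + d**2 + d*(d**2 + d/2))
y(2)*(-13/36) = (6 + 2**3 + (3/2)*2**2)*(-13/36) = (6 + 8 + (3/2)*4)*(-13*1/36) = (6 + 8 + 6)*(-13/36) = 20*(-13/36) = -65/9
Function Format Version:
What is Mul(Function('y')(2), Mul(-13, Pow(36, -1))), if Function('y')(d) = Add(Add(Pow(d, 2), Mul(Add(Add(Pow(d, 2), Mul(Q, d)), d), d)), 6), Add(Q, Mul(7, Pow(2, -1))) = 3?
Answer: Rational(-65, 9) ≈ -7.2222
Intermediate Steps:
Q = Rational(-1, 2) (Q = Add(Rational(-7, 2), 3) = Rational(-1, 2) ≈ -0.50000)
Function('y')(d) = Add(6, Pow(d, 2), Mul(d, Add(Pow(d, 2), Mul(Rational(1, 2), d)))) (Function('y')(d) = Add(Add(Pow(d, 2), Mul(Add(Add(Pow(d, 2), Mul(Rational(-1, 2), d)), d), d)), 6) = Add(Add(Pow(d, 2), Mul(Add(Pow(d, 2), Mul(Rational(1, 2), d)), d)), 6) = Add(Add(Pow(d, 2), Mul(d, Add(Pow(d, 2), Mul(Rational(1, 2), d)))), 6) = Add(6, Pow(d, 2), Mul(d, Add(Pow(d, 2), Mul(Rational(1, 2), d)))))
Mul(Function('y')(2), Mul(-13, Pow(36, -1))) = Mul(Add(6, Pow(2, 3), Mul(Rational(3, 2), Pow(2, 2))), Mul(-13, Pow(36, -1))) = Mul(Add(6, 8, Mul(Rational(3, 2), 4)), Mul(-13, Rational(1, 36))) = Mul(Add(6, 8, 6), Rational(-13, 36)) = Mul(20, Rational(-13, 36)) = Rational(-65, 9)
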